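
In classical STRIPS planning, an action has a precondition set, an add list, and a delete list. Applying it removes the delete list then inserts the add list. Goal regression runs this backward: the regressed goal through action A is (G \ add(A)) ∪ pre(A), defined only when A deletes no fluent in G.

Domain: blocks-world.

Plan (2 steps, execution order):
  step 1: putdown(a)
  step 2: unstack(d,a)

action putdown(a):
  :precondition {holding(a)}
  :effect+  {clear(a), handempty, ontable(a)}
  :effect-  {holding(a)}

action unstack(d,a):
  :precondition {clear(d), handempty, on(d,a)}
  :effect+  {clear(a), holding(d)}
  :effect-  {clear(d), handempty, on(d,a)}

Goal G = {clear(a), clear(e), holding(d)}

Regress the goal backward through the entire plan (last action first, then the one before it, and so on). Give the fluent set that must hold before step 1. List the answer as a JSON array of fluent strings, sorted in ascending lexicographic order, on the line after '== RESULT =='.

Work backward from the goal:
  through step 2 (unstack(d,a)): drop {clear(a), holding(d)}, keep {clear(e)}, require {clear(d), handempty, on(d,a)}
    → {clear(d), clear(e), handempty, on(d,a)}
  through step 1 (putdown(a)): drop {handempty}, keep {clear(d), clear(e), on(d,a)}, require {holding(a)}
    → {clear(d), clear(e), holding(a), on(d,a)}

== RESULT ==
["clear(d)", "clear(e)", "holding(a)", "on(d,a)"]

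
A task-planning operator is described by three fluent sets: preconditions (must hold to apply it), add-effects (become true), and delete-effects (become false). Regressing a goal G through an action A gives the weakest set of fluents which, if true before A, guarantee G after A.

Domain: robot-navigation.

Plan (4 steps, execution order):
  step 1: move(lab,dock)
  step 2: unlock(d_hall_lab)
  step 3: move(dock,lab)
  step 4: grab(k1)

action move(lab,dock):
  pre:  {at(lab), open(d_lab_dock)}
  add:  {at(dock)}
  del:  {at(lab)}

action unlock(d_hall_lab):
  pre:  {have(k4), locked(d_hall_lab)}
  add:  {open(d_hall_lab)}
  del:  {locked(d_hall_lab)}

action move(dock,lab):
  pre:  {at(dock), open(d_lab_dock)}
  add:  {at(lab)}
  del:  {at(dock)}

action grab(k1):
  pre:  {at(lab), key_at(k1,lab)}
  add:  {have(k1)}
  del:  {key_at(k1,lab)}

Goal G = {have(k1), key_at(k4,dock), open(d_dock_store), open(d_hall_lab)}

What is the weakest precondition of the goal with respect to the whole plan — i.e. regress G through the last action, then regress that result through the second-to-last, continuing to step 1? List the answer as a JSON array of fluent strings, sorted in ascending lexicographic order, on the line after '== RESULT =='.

Work backward from the goal:
  through step 4 (grab(k1)): drop {have(k1)}, keep {key_at(k4,dock), open(d_dock_store), open(d_hall_lab)}, require {at(lab), key_at(k1,lab)}
    → {at(lab), key_at(k1,lab), key_at(k4,dock), open(d_dock_store), open(d_hall_lab)}
  through step 3 (move(dock,lab)): drop {at(lab)}, keep {key_at(k1,lab), key_at(k4,dock), open(d_dock_store), open(d_hall_lab)}, require {at(dock), open(d_lab_dock)}
    → {at(dock), key_at(k1,lab), key_at(k4,dock), open(d_dock_store), open(d_hall_lab), open(d_lab_dock)}
  through step 2 (unlock(d_hall_lab)): drop {open(d_hall_lab)}, keep {at(dock), key_at(k1,lab), key_at(k4,dock), open(d_dock_store), open(d_lab_dock)}, require {have(k4), locked(d_hall_lab)}
    → {at(dock), have(k4), key_at(k1,lab), key_at(k4,dock), locked(d_hall_lab), open(d_dock_store), open(d_lab_dock)}
  through step 1 (move(lab,dock)): drop {at(dock)}, keep {have(k4), key_at(k1,lab), key_at(k4,dock), locked(d_hall_lab), open(d_dock_store), open(d_lab_dock)}, require {at(lab), open(d_lab_dock)}
    → {at(lab), have(k4), key_at(k1,lab), key_at(k4,dock), locked(d_hall_lab), open(d_dock_store), open(d_lab_dock)}

== RESULT ==
["at(lab)", "have(k4)", "key_at(k1,lab)", "key_at(k4,dock)", "locked(d_hall_lab)", "open(d_dock_store)", "open(d_lab_dock)"]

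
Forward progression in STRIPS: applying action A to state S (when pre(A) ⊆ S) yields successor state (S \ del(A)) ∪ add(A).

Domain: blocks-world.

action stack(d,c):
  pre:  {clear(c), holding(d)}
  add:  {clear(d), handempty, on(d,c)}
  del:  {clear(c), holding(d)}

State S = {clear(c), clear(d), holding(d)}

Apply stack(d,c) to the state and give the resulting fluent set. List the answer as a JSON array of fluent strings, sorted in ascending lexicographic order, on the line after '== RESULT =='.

Progress:
  pre ⊆ S: {clear(c), holding(d)} ⊆ S  — applicable
  S \ del = {clear(d)}
  ∪ add   = {clear(d), handempty, on(d,c)}

== RESULT ==
["clear(d)", "handempty", "on(d,c)"]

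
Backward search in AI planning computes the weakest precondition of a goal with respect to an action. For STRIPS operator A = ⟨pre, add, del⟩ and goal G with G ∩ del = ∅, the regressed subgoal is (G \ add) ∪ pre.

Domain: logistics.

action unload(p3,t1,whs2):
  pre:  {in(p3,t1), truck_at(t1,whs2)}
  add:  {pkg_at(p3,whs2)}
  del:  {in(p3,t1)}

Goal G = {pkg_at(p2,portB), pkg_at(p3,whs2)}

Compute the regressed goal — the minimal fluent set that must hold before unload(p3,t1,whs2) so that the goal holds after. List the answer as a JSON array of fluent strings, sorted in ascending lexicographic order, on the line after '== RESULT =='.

Regress:
  G ∩ del = {}  (empty — regression defined)
  G \ add = {pkg_at(p2,portB), pkg_at(p3,whs2)} \ {pkg_at(p3,whs2)} = {pkg_at(p2,portB)}
  ∪ pre   = {pkg_at(p2,portB)} ∪ {in(p3,t1), truck_at(t1,whs2)}
          = {in(p3,t1), pkg_at(p2,portB), truck_at(t1,whs2)}

== RESULT ==
["in(p3,t1)", "pkg_at(p2,portB)", "truck_at(t1,whs2)"]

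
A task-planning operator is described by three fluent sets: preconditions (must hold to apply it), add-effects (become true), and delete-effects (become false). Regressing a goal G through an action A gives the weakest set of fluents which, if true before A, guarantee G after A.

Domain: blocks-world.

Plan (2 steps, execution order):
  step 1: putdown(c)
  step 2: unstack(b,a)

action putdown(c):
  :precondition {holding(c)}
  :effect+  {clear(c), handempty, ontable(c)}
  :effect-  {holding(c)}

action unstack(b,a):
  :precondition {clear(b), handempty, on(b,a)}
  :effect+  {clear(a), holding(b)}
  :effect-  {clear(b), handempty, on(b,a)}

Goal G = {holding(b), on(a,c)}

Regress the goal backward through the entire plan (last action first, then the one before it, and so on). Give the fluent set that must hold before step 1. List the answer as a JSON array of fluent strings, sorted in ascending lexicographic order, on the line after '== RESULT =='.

Work backward from the goal:
  through step 2 (unstack(b,a)): drop {holding(b)}, keep {on(a,c)}, require {clear(b), handempty, on(b,a)}
    → {clear(b), handempty, on(a,c), on(b,a)}
  through step 1 (putdown(c)): drop {handempty}, keep {clear(b), on(a,c), on(b,a)}, require {holding(c)}
    → {clear(b), holding(c), on(a,c), on(b,a)}

== RESULT ==
["clear(b)", "holding(c)", "on(a,c)", "on(b,a)"]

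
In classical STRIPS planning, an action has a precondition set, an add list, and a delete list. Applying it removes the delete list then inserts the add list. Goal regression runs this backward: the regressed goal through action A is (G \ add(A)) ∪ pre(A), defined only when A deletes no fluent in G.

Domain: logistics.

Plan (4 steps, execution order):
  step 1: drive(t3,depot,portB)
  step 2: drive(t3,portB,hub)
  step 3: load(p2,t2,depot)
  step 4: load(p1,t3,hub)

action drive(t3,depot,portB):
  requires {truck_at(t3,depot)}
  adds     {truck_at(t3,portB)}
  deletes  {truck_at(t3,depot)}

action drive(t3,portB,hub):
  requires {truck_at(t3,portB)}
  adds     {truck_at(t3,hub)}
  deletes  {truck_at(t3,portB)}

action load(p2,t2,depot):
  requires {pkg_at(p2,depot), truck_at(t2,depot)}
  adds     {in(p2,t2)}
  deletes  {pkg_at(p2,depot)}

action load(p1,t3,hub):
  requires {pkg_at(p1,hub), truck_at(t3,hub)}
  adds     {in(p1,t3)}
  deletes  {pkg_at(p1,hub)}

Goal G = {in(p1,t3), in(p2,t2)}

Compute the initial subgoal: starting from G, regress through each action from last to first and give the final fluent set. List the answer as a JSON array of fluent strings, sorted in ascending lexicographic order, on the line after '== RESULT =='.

Regress step by step:
  through step 4 (load(p1,t3,hub)): drop {in(p1,t3)}, keep {in(p2,t2)}, require {pkg_at(p1,hub), truck_at(t3,hub)}
    → {in(p2,t2), pkg_at(p1,hub), truck_at(t3,hub)}
  through step 3 (load(p2,t2,depot)): drop {in(p2,t2)}, keep {pkg_at(p1,hub), truck_at(t3,hub)}, require {pkg_at(p2,depot), truck_at(t2,depot)}
    → {pkg_at(p1,hub), pkg_at(p2,depot), truck_at(t2,depot), truck_at(t3,hub)}
  through step 2 (drive(t3,portB,hub)): drop {truck_at(t3,hub)}, keep {pkg_at(p1,hub), pkg_at(p2,depot), truck_at(t2,depot)}, require {truck_at(t3,portB)}
    → {pkg_at(p1,hub), pkg_at(p2,depot), truck_at(t2,depot), truck_at(t3,portB)}
  through step 1 (drive(t3,depot,portB)): drop {truck_at(t3,portB)}, keep {pkg_at(p1,hub), pkg_at(p2,depot), truck_at(t2,depot)}, require {truck_at(t3,depot)}
    → {pkg_at(p1,hub), pkg_at(p2,depot), truck_at(t2,depot), truck_at(t3,depot)}

== RESULT ==
["pkg_at(p1,hub)", "pkg_at(p2,depot)", "truck_at(t2,depot)", "truck_at(t3,depot)"]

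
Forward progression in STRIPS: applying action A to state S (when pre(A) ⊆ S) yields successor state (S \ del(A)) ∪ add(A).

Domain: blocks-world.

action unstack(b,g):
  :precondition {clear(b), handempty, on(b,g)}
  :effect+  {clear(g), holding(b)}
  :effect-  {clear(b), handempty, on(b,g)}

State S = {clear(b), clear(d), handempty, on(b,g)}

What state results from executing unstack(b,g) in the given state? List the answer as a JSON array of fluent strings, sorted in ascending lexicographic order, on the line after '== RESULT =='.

Compute (S \ del) ∪ add:
  pre ⊆ S: {clear(b), handempty, on(b,g)} ⊆ S  — applicable
  S \ del = {clear(d)}
  ∪ add   = {clear(d), clear(g), holding(b)}

== RESULT ==
["clear(d)", "clear(g)", "holding(b)"]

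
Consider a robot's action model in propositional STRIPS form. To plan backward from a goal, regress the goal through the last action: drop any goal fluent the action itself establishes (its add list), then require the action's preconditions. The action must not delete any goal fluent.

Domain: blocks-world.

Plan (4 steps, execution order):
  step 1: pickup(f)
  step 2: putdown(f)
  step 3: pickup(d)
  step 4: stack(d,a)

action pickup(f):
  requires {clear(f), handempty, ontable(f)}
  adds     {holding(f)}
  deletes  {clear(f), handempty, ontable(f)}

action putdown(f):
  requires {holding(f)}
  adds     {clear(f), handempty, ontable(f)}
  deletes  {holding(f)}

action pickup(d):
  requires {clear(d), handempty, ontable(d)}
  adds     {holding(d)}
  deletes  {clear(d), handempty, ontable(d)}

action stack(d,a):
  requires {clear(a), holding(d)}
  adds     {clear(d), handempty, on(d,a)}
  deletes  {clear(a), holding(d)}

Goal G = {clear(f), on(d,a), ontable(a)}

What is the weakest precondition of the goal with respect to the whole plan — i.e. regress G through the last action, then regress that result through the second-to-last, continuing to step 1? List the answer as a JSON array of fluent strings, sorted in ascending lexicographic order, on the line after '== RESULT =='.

Regress step by step:
  through step 4 (stack(d,a)): drop {on(d,a)}, keep {clear(f), ontable(a)}, require {clear(a), holding(d)}
    → {clear(a), clear(f), holding(d), ontable(a)}
  through step 3 (pickup(d)): drop {holding(d)}, keep {clear(a), clear(f), ontable(a)}, require {clear(d), handempty, ontable(d)}
    → {clear(a), clear(d), clear(f), handempty, ontable(a), ontable(d)}
  through step 2 (putdown(f)): drop {clear(f), handempty}, keep {clear(a), clear(d), ontable(a), ontable(d)}, require {holding(f)}
    → {clear(a), clear(d), holding(f), ontable(a), ontable(d)}
  through step 1 (pickup(f)): drop {holding(f)}, keep {clear(a), clear(d), ontable(a), ontable(d)}, require {clear(f), handempty, ontable(f)}
    → {clear(a), clear(d), clear(f), handempty, ontable(a), ontable(d), ontable(f)}

== RESULT ==
["clear(a)", "clear(d)", "clear(f)", "handempty", "ontable(a)", "ontable(d)", "ontable(f)"]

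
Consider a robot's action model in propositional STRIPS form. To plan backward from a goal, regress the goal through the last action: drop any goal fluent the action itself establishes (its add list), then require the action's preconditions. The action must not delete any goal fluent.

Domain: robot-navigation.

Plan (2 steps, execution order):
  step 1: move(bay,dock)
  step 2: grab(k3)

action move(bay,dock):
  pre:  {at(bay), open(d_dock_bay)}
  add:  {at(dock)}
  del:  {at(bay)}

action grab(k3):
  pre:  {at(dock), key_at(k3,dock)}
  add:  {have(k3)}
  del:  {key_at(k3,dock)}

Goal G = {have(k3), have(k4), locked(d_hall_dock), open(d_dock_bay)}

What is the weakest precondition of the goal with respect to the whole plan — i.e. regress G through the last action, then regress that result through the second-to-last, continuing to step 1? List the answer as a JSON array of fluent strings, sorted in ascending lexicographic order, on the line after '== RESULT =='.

Work backward from the goal:
  through step 2 (grab(k3)): drop {have(k3)}, keep {have(k4), locked(d_hall_dock), open(d_dock_bay)}, require {at(dock), key_at(k3,dock)}
    → {at(dock), have(k4), key_at(k3,dock), locked(d_hall_dock), open(d_dock_bay)}
  through step 1 (move(bay,dock)): drop {at(dock)}, keep {have(k4), key_at(k3,dock), locked(d_hall_dock), open(d_dock_bay)}, require {at(bay), open(d_dock_bay)}
    → {at(bay), have(k4), key_at(k3,dock), locked(d_hall_dock), open(d_dock_bay)}

== RESULT ==
["at(bay)", "have(k4)", "key_at(k3,dock)", "locked(d_hall_dock)", "open(d_dock_bay)"]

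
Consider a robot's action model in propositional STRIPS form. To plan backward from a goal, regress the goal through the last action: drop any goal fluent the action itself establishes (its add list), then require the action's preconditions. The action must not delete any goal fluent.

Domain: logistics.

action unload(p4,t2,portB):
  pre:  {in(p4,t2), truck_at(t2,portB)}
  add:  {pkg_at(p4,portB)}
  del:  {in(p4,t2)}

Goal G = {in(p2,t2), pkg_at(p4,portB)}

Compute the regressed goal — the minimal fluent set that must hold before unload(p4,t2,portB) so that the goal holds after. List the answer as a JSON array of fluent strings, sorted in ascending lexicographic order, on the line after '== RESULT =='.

Regress:
  G ∩ del = {}  (empty — regression defined)
  G \ add = {in(p2,t2), pkg_at(p4,portB)} \ {pkg_at(p4,portB)} = {in(p2,t2)}
  ∪ pre   = {in(p2,t2)} ∪ {in(p4,t2), truck_at(t2,portB)}
          = {in(p2,t2), in(p4,t2), truck_at(t2,portB)}

== RESULT ==
["in(p2,t2)", "in(p4,t2)", "truck_at(t2,portB)"]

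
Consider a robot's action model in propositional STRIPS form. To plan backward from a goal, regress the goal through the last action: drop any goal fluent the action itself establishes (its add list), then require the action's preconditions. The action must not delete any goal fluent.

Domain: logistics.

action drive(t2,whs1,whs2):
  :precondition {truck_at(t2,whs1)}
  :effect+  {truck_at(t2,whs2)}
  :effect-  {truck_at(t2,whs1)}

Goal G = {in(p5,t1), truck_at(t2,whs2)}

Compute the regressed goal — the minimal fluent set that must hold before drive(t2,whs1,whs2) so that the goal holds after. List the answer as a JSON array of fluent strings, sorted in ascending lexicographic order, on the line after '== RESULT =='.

Regress:
  G ∩ del = {}  (empty — regression defined)
  G \ add = {in(p5,t1), truck_at(t2,whs2)} \ {truck_at(t2,whs2)} = {in(p5,t1)}
  ∪ pre   = {in(p5,t1)} ∪ {truck_at(t2,whs1)}
          = {in(p5,t1), truck_at(t2,whs1)}

== RESULT ==
["in(p5,t1)", "truck_at(t2,whs1)"]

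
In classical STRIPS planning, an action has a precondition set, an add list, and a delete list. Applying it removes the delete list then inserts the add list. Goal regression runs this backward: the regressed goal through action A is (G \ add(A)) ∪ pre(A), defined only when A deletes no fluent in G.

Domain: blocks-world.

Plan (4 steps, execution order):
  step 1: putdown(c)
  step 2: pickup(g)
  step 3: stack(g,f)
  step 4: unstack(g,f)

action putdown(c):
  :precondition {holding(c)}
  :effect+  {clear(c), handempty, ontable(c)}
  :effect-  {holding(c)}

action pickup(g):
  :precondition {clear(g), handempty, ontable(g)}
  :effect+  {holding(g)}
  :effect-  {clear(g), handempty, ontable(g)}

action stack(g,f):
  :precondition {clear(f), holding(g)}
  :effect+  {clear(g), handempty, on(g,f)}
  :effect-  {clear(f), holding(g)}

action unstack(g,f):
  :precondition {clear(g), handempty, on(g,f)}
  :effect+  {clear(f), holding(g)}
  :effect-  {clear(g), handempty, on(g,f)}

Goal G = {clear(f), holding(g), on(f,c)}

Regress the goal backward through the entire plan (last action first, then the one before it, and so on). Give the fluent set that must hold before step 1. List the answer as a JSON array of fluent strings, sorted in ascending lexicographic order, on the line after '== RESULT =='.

Regress step by step:
  through step 4 (unstack(g,f)): drop {clear(f), holding(g)}, keep {on(f,c)}, require {clear(g), handempty, on(g,f)}
    → {clear(g), handempty, on(f,c), on(g,f)}
  through step 3 (stack(g,f)): drop {clear(g), handempty, on(g,f)}, keep {on(f,c)}, require {clear(f), holding(g)}
    → {clear(f), holding(g), on(f,c)}
  through step 2 (pickup(g)): drop {holding(g)}, keep {clear(f), on(f,c)}, require {clear(g), handempty, ontable(g)}
    → {clear(f), clear(g), handempty, on(f,c), ontable(g)}
  through step 1 (putdown(c)): drop {handempty}, keep {clear(f), clear(g), on(f,c), ontable(g)}, require {holding(c)}
    → {clear(f), clear(g), holding(c), on(f,c), ontable(g)}

== RESULT ==
["clear(f)", "clear(g)", "holding(c)", "on(f,c)", "ontable(g)"]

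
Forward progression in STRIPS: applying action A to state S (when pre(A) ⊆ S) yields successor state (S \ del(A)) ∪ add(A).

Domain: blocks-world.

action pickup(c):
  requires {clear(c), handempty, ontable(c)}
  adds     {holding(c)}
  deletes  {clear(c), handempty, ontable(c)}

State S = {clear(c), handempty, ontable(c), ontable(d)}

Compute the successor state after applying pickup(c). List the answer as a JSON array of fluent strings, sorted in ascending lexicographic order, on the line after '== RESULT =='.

Progress:
  pre ⊆ S: {clear(c), handempty, ontable(c)} ⊆ S  — applicable
  S \ del = {ontable(d)}
  ∪ add   = {holding(c), ontable(d)}

== RESULT ==
["holding(c)", "ontable(d)"]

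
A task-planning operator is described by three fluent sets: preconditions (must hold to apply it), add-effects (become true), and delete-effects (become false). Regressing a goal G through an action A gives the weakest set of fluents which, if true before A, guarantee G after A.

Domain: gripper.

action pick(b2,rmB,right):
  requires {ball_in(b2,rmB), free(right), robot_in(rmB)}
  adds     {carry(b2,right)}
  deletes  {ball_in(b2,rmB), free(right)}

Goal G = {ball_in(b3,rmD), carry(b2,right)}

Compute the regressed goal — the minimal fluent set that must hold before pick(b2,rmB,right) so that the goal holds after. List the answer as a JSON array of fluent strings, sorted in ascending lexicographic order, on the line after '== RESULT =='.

Regress:
  G ∩ del = {}  (empty — regression defined)
  G \ add = {ball_in(b3,rmD), carry(b2,right)} \ {carry(b2,right)} = {ball_in(b3,rmD)}
  ∪ pre   = {ball_in(b3,rmD)} ∪ {ball_in(b2,rmB), free(right), robot_in(rmB)}
          = {ball_in(b2,rmB), ball_in(b3,rmD), free(right), robot_in(rmB)}

== RESULT ==
["ball_in(b2,rmB)", "ball_in(b3,rmD)", "free(right)", "robot_in(rmB)"]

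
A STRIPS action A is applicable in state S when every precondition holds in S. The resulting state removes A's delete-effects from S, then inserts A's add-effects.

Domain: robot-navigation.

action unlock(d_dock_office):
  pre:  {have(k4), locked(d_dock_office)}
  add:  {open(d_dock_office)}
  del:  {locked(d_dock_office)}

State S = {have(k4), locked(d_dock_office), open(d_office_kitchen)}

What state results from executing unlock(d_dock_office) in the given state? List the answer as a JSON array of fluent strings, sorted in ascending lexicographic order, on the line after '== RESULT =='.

Compute (S \ del) ∪ add:
  pre ⊆ S: {have(k4), locked(d_dock_office)} ⊆ S  — applicable
  S \ del = {have(k4), open(d_office_kitchen)}
  ∪ add   = {have(k4), open(d_dock_office), open(d_office_kitchen)}

== RESULT ==
["have(k4)", "open(d_dock_office)", "open(d_office_kitchen)"]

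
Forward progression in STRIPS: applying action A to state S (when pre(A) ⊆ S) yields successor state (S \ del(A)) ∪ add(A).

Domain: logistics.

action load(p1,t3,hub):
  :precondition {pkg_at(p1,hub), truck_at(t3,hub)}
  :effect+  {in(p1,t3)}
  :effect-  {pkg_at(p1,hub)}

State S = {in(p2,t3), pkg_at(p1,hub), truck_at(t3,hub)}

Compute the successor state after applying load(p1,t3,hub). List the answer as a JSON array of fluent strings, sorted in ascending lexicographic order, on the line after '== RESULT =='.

Progress:
  pre ⊆ S: {pkg_at(p1,hub), truck_at(t3,hub)} ⊆ S  — applicable
  S \ del = {in(p2,t3), truck_at(t3,hub)}
  ∪ add   = {in(p1,t3), in(p2,t3), truck_at(t3,hub)}

== RESULT ==
["in(p1,t3)", "in(p2,t3)", "truck_at(t3,hub)"]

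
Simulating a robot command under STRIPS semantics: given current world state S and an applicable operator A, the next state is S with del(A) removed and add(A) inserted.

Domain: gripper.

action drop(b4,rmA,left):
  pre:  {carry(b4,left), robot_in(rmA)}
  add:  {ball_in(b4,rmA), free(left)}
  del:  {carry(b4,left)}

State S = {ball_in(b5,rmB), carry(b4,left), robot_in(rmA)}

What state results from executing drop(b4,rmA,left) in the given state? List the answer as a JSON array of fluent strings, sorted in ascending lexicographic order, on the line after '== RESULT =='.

Compute (S \ del) ∪ add:
  pre ⊆ S: {carry(b4,left), robot_in(rmA)} ⊆ S  — applicable
  S \ del = {ball_in(b5,rmB), robot_in(rmA)}
  ∪ add   = {ball_in(b4,rmA), ball_in(b5,rmB), free(left), robot_in(rmA)}

== RESULT ==
["ball_in(b4,rmA)", "ball_in(b5,rmB)", "free(left)", "robot_in(rmA)"]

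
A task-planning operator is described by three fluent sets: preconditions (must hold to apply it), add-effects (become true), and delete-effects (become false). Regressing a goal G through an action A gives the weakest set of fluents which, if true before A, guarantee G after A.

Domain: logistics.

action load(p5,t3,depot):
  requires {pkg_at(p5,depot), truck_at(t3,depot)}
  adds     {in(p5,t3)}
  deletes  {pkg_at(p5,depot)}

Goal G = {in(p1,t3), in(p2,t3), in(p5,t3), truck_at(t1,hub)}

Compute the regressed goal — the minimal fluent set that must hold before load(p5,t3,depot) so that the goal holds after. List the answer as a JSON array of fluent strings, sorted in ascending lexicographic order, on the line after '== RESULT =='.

Regress:
  G ∩ del = {}  (empty — regression defined)
  G \ add = {in(p1,t3), in(p2,t3), in(p5,t3), truck_at(t1,hub)} \ {in(p5,t3)} = {in(p1,t3), in(p2,t3), truck_at(t1,hub)}
  ∪ pre   = {in(p1,t3), in(p2,t3), truck_at(t1,hub)} ∪ {pkg_at(p5,depot), truck_at(t3,depot)}
          = {in(p1,t3), in(p2,t3), pkg_at(p5,depot), truck_at(t1,hub), truck_at(t3,depot)}

== RESULT ==
["in(p1,t3)", "in(p2,t3)", "pkg_at(p5,depot)", "truck_at(t1,hub)", "truck_at(t3,depot)"]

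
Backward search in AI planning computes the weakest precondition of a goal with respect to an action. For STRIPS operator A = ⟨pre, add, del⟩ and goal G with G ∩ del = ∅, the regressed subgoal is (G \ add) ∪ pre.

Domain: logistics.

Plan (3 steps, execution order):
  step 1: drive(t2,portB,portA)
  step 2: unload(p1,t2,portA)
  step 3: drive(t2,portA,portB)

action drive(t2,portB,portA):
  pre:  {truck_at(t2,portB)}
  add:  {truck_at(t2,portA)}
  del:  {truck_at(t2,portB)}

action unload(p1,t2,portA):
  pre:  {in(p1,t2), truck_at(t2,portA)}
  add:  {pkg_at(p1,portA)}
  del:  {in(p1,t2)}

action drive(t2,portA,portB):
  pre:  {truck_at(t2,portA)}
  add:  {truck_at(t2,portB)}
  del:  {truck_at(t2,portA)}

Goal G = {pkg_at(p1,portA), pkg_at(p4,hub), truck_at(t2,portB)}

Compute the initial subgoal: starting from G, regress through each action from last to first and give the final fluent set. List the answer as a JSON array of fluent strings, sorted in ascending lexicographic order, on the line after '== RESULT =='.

Work backward from the goal:
  through step 3 (drive(t2,portA,portB)): drop {truck_at(t2,portB)}, keep {pkg_at(p1,portA), pkg_at(p4,hub)}, require {truck_at(t2,portA)}
    → {pkg_at(p1,portA), pkg_at(p4,hub), truck_at(t2,portA)}
  through step 2 (unload(p1,t2,portA)): drop {pkg_at(p1,portA)}, keep {pkg_at(p4,hub), truck_at(t2,portA)}, require {in(p1,t2), truck_at(t2,portA)}
    → {in(p1,t2), pkg_at(p4,hub), truck_at(t2,portA)}
  through step 1 (drive(t2,portB,portA)): drop {truck_at(t2,portA)}, keep {in(p1,t2), pkg_at(p4,hub)}, require {truck_at(t2,portB)}
    → {in(p1,t2), pkg_at(p4,hub), truck_at(t2,portB)}

== RESULT ==
["in(p1,t2)", "pkg_at(p4,hub)", "truck_at(t2,portB)"]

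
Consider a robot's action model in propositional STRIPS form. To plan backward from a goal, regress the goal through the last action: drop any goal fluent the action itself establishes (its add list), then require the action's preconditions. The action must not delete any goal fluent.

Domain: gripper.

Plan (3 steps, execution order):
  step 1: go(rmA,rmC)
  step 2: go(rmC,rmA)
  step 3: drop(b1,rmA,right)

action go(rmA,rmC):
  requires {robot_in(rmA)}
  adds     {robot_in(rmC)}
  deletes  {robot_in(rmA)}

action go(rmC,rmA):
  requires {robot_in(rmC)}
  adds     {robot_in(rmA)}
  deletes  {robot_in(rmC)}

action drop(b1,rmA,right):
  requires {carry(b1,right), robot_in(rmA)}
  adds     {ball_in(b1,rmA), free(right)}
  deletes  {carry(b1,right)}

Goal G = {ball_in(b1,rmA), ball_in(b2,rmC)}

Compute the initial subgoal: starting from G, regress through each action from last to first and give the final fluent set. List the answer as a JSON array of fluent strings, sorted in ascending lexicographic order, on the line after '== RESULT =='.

Work backward from the goal:
  through step 3 (drop(b1,rmA,right)): drop {ball_in(b1,rmA)}, keep {ball_in(b2,rmC)}, require {carry(b1,right), robot_in(rmA)}
    → {ball_in(b2,rmC), carry(b1,right), robot_in(rmA)}
  through step 2 (go(rmC,rmA)): drop {robot_in(rmA)}, keep {ball_in(b2,rmC), carry(b1,right)}, require {robot_in(rmC)}
    → {ball_in(b2,rmC), carry(b1,right), robot_in(rmC)}
  through step 1 (go(rmA,rmC)): drop {robot_in(rmC)}, keep {ball_in(b2,rmC), carry(b1,right)}, require {robot_in(rmA)}
    → {ball_in(b2,rmC), carry(b1,right), robot_in(rmA)}

== RESULT ==
["ball_in(b2,rmC)", "carry(b1,right)", "robot_in(rmA)"]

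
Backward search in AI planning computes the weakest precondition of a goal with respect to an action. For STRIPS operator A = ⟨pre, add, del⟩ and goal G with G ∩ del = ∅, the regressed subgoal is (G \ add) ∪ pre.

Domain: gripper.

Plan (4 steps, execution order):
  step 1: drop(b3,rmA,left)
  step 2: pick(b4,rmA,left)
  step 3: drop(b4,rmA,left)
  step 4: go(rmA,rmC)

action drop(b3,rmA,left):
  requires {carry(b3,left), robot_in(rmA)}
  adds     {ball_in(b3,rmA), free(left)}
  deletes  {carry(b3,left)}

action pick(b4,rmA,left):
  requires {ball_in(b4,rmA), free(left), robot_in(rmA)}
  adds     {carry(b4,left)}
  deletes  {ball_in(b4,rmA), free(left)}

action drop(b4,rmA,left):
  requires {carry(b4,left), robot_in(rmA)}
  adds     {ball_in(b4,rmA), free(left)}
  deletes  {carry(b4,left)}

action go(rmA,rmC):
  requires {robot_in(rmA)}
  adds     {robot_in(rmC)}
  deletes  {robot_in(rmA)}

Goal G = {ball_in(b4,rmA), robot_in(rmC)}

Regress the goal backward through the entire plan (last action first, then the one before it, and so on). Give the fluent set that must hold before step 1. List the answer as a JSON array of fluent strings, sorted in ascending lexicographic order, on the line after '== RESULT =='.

Regress step by step:
  through step 4 (go(rmA,rmC)): drop {robot_in(rmC)}, keep {ball_in(b4,rmA)}, require {robot_in(rmA)}
    → {ball_in(b4,rmA), robot_in(rmA)}
  through step 3 (drop(b4,rmA,left)): drop {ball_in(b4,rmA)}, keep {robot_in(rmA)}, require {carry(b4,left), robot_in(rmA)}
    → {carry(b4,left), robot_in(rmA)}
  through step 2 (pick(b4,rmA,left)): drop {carry(b4,left)}, keep {robot_in(rmA)}, require {ball_in(b4,rmA), free(left), robot_in(rmA)}
    → {ball_in(b4,rmA), free(left), robot_in(rmA)}
  through step 1 (drop(b3,rmA,left)): drop {free(left)}, keep {ball_in(b4,rmA), robot_in(rmA)}, require {carry(b3,left), robot_in(rmA)}
    → {ball_in(b4,rmA), carry(b3,left), robot_in(rmA)}

== RESULT ==
["ball_in(b4,rmA)", "carry(b3,left)", "robot_in(rmA)"]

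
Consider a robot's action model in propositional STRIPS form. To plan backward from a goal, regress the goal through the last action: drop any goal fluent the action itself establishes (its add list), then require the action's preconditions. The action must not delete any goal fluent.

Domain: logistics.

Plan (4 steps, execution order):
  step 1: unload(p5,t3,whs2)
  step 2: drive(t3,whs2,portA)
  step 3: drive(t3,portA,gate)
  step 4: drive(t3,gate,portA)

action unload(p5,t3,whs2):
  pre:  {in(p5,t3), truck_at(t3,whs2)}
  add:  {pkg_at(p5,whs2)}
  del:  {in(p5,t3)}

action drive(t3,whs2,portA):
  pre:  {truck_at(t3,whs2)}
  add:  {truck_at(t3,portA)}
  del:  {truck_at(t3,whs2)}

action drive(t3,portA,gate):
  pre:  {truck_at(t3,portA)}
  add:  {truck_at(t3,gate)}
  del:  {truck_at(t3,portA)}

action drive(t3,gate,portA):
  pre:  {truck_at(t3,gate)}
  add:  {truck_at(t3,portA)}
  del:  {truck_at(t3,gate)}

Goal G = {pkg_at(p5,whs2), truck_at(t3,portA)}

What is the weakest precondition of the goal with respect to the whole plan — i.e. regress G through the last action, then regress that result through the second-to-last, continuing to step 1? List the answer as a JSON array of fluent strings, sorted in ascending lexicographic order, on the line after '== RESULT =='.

Work backward from the goal:
  through step 4 (drive(t3,gate,portA)): drop {truck_at(t3,portA)}, keep {pkg_at(p5,whs2)}, require {truck_at(t3,gate)}
    → {pkg_at(p5,whs2), truck_at(t3,gate)}
  through step 3 (drive(t3,portA,gate)): drop {truck_at(t3,gate)}, keep {pkg_at(p5,whs2)}, require {truck_at(t3,portA)}
    → {pkg_at(p5,whs2), truck_at(t3,portA)}
  through step 2 (drive(t3,whs2,portA)): drop {truck_at(t3,portA)}, keep {pkg_at(p5,whs2)}, require {truck_at(t3,whs2)}
    → {pkg_at(p5,whs2), truck_at(t3,whs2)}
  through step 1 (unload(p5,t3,whs2)): drop {pkg_at(p5,whs2)}, keep {truck_at(t3,whs2)}, require {in(p5,t3), truck_at(t3,whs2)}
    → {in(p5,t3), truck_at(t3,whs2)}

== RESULT ==
["in(p5,t3)", "truck_at(t3,whs2)"]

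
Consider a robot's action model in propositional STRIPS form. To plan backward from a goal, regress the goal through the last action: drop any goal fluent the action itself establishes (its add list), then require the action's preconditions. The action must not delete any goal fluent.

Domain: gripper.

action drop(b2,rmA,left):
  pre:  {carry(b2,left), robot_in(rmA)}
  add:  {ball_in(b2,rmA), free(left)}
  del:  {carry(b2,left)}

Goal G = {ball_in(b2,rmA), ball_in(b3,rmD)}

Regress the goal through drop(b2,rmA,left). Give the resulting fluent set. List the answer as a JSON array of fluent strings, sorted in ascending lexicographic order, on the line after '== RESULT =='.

Regress:
  G ∩ del = {}  (empty — regression defined)
  G \ add = {ball_in(b2,rmA), ball_in(b3,rmD)} \ {ball_in(b2,rmA), free(left)} = {ball_in(b3,rmD)}
  ∪ pre   = {ball_in(b3,rmD)} ∪ {carry(b2,left), robot_in(rmA)}
          = {ball_in(b3,rmD), carry(b2,left), robot_in(rmA)}

== RESULT ==
["ball_in(b3,rmD)", "carry(b2,left)", "robot_in(rmA)"]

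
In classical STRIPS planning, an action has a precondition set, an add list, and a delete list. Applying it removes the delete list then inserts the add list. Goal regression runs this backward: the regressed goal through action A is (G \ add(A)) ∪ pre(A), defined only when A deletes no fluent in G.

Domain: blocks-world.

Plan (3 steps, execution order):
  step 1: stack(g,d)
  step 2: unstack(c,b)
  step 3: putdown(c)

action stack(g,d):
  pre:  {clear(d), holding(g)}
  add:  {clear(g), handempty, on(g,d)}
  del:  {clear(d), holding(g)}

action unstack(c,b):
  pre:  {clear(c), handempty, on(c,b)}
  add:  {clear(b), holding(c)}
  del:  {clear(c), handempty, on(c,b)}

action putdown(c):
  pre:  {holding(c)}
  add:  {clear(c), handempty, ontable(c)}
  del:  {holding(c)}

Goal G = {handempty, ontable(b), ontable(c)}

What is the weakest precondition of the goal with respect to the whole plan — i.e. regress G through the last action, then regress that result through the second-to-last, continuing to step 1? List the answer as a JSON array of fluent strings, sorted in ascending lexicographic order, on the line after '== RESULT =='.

Regress step by step:
  through step 3 (putdown(c)): drop {handempty, ontable(c)}, keep {ontable(b)}, require {holding(c)}
    → {holding(c), ontable(b)}
  through step 2 (unstack(c,b)): drop {holding(c)}, keep {ontable(b)}, require {clear(c), handempty, on(c,b)}
    → {clear(c), handempty, on(c,b), ontable(b)}
  through step 1 (stack(g,d)): drop {handempty}, keep {clear(c), on(c,b), ontable(b)}, require {clear(d), holding(g)}
    → {clear(c), clear(d), holding(g), on(c,b), ontable(b)}

== RESULT ==
["clear(c)", "clear(d)", "holding(g)", "on(c,b)", "ontable(b)"]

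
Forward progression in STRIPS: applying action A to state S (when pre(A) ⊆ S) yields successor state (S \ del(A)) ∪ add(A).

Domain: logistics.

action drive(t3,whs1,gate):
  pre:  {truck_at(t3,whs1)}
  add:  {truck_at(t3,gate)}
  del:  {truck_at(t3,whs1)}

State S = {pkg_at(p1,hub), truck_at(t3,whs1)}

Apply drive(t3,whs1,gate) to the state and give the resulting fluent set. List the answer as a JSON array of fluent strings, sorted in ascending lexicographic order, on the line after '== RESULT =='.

Progress:
  pre ⊆ S: {truck_at(t3,whs1)} ⊆ S  — applicable
  S \ del = {pkg_at(p1,hub)}
  ∪ add   = {pkg_at(p1,hub), truck_at(t3,gate)}

== RESULT ==
["pkg_at(p1,hub)", "truck_at(t3,gate)"]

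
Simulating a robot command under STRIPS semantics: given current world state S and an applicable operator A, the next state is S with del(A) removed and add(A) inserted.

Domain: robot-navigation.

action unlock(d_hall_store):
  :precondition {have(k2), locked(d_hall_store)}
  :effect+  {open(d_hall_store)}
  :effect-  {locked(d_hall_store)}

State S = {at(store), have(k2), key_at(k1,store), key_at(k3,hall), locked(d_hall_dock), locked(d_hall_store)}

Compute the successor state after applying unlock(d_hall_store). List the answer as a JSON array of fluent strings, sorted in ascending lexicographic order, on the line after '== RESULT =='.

Progress:
  pre ⊆ S: {have(k2), locked(d_hall_store)} ⊆ S  — applicable
  S \ del = {at(store), have(k2), key_at(k1,store), key_at(k3,hall), locked(d_hall_dock)}
  ∪ add   = {at(store), have(k2), key_at(k1,store), key_at(k3,hall), locked(d_hall_dock), open(d_hall_store)}

== RESULT ==
["at(store)", "have(k2)", "key_at(k1,store)", "key_at(k3,hall)", "locked(d_hall_dock)", "open(d_hall_store)"]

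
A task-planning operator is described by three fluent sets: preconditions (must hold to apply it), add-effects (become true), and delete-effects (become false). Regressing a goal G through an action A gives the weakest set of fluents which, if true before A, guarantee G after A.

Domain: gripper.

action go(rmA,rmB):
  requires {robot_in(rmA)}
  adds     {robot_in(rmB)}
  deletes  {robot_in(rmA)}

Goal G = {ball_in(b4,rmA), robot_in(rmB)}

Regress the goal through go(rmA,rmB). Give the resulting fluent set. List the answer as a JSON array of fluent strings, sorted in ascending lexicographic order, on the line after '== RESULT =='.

Regress:
  G ∩ del = {}  (empty — regression defined)
  G \ add = {ball_in(b4,rmA), robot_in(rmB)} \ {robot_in(rmB)} = {ball_in(b4,rmA)}
  ∪ pre   = {ball_in(b4,rmA)} ∪ {robot_in(rmA)}
          = {ball_in(b4,rmA), robot_in(rmA)}

== RESULT ==
["ball_in(b4,rmA)", "robot_in(rmA)"]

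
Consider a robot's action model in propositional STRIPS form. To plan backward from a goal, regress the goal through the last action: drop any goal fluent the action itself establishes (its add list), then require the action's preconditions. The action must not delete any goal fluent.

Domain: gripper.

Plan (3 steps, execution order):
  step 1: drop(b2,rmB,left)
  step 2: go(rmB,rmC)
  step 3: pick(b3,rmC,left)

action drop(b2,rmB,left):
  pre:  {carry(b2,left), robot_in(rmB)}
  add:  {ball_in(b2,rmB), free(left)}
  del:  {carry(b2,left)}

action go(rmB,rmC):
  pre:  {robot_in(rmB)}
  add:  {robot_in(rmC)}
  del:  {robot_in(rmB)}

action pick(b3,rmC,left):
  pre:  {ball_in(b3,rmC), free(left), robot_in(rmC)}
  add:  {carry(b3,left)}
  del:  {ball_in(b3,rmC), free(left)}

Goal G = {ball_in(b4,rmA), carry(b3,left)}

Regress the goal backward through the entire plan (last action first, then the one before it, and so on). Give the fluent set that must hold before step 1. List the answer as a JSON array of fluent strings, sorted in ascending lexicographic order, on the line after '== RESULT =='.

Work backward from the goal:
  through step 3 (pick(b3,rmC,left)): drop {carry(b3,left)}, keep {ball_in(b4,rmA)}, require {ball_in(b3,rmC), free(left), robot_in(rmC)}
    → {ball_in(b3,rmC), ball_in(b4,rmA), free(left), robot_in(rmC)}
  through step 2 (go(rmB,rmC)): drop {robot_in(rmC)}, keep {ball_in(b3,rmC), ball_in(b4,rmA), free(left)}, require {robot_in(rmB)}
    → {ball_in(b3,rmC), ball_in(b4,rmA), free(left), robot_in(rmB)}
  through step 1 (drop(b2,rmB,left)): drop {free(left)}, keep {ball_in(b3,rmC), ball_in(b4,rmA), robot_in(rmB)}, require {carry(b2,left), robot_in(rmB)}
    → {ball_in(b3,rmC), ball_in(b4,rmA), carry(b2,left), robot_in(rmB)}

== RESULT ==
["ball_in(b3,rmC)", "ball_in(b4,rmA)", "carry(b2,left)", "robot_in(rmB)"]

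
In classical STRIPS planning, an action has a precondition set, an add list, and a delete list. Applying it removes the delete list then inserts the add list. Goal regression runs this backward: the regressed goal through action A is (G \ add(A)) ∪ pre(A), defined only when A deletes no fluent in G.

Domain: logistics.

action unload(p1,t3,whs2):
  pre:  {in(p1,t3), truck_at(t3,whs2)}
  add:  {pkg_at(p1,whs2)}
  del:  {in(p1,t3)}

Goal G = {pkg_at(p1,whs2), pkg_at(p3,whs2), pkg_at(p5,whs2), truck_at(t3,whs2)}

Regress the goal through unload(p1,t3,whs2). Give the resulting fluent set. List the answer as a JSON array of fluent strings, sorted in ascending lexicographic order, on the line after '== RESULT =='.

Compute (G \ add) ∪ pre:
  G ∩ del = {}  (empty — regression defined)
  G \ add = {pkg_at(p1,whs2), pkg_at(p3,whs2), pkg_at(p5,whs2), truck_at(t3,whs2)} \ {pkg_at(p1,whs2)} = {pkg_at(p3,whs2), pkg_at(p5,whs2), truck_at(t3,whs2)}
  ∪ pre   = {pkg_at(p3,whs2), pkg_at(p5,whs2), truck_at(t3,whs2)} ∪ {in(p1,t3), truck_at(t3,whs2)}
          = {in(p1,t3), pkg_at(p3,whs2), pkg_at(p5,whs2), truck_at(t3,whs2)}

== RESULT ==
["in(p1,t3)", "pkg_at(p3,whs2)", "pkg_at(p5,whs2)", "truck_at(t3,whs2)"]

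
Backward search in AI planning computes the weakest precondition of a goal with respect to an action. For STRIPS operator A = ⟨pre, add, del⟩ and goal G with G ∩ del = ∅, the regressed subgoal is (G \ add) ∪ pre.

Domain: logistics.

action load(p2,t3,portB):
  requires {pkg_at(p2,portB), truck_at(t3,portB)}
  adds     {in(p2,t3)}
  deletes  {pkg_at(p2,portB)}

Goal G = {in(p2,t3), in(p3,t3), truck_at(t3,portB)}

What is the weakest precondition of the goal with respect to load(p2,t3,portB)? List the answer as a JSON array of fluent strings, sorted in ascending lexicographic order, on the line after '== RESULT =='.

Compute (G \ add) ∪ pre:
  G ∩ del = {}  (empty — regression defined)
  G \ add = {in(p2,t3), in(p3,t3), truck_at(t3,portB)} \ {in(p2,t3)} = {in(p3,t3), truck_at(t3,portB)}
  ∪ pre   = {in(p3,t3), truck_at(t3,portB)} ∪ {pkg_at(p2,portB), truck_at(t3,portB)}
          = {in(p3,t3), pkg_at(p2,portB), truck_at(t3,portB)}

== RESULT ==
["in(p3,t3)", "pkg_at(p2,portB)", "truck_at(t3,portB)"]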